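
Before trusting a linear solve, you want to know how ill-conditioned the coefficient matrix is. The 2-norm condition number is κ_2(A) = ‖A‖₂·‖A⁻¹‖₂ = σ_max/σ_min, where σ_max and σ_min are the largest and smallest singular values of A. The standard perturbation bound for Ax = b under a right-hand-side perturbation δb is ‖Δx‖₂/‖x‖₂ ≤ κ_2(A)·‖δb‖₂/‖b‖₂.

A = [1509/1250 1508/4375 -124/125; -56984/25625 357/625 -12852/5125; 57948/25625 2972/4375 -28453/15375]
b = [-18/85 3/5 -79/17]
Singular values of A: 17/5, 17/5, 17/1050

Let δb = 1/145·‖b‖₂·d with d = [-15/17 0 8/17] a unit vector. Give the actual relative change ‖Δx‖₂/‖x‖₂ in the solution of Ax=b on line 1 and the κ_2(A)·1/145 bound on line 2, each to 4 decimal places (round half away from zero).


largest singular value 17/5, smallest 17/1050
κ = σ_max/σ_min = (17/5)/(17/1050) = 210.0000
worst-case relative error ≤ 210.0000 × 1/145 = 1.4483
solve Ax = b  →  x = [6.5458 -118.8353 -33.1119]
2-norm of b is 4.6904; of x, 123.5357
with δb = [-0.0285 0.0000 0.0152], A·Δx = δb → ‖Δx‖ = 1.9979
dividing the unrounded norms, ‖Δx‖/‖x‖ = 0.0162
so the bound overstates the realised error by a factor of ≈ 89.5489 (computed from the unrounded values)

0.0162
1.4483


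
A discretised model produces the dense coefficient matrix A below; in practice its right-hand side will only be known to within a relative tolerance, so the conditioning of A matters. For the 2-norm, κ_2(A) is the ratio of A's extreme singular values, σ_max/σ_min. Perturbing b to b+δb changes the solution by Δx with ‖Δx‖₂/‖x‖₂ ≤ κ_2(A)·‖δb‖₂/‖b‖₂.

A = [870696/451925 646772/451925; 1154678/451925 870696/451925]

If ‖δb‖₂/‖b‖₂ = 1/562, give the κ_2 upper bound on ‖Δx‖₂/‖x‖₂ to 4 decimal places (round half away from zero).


0.5146

M = AᵀA = [83655712324/8169448225 62740612368/8169448225; 62740612368/8169448225 47057021776/8169448225]. tr(M)=5228509364/326777929, det(M)=1000000/326777929
λ_max, λ_min = (5228509364/326777929 ± √27336003057719684496/106783814881529041)/2 = 16, 62500/326777929
κ = σ_max/σ_min = 4/(250/18077) = 289.2320
κ_2(A)·‖δb‖/‖b‖ = 0.5146


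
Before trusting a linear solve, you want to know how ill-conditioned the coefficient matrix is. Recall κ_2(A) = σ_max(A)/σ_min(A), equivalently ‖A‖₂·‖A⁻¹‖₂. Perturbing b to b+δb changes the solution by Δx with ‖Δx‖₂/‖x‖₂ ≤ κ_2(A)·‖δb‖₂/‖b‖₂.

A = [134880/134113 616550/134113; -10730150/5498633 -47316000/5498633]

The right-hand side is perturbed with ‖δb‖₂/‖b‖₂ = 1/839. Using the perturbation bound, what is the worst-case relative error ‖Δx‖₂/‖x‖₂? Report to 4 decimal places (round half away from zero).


0.3761

M = AᵀA = [504214200100/104619255601 2240485056000/104619255601; 2240485056000/104619255601 9957816422500/104619255601]. tr(M)=6223694600/62236321, det(M)=6250000/62236321
solving λ² − 6223694600/62236321·λ + 6250000/62236321 = 0 gives λ = 100, 62500/62236321
κ_2(A) = √(λ_max/λ_min) = √(100 / (62500/62236321)) = 315.5600
κ_2(A)·‖δb‖/‖b‖ = 0.3761


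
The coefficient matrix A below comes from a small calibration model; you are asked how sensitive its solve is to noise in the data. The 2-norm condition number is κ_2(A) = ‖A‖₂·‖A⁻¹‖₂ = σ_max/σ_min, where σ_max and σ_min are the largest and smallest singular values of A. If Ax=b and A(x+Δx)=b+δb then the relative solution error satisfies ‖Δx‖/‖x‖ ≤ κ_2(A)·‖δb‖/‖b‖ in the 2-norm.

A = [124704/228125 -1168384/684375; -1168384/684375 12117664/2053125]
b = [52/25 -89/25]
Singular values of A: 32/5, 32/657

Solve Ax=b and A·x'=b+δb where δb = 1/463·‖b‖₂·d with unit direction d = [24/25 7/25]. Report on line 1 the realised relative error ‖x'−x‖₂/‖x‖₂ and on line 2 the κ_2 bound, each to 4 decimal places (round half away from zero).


0.0089
0.2838

from the listed singular values, σ₁ = 32/5, σ_n = 32/657
κ = σ_max/σ_min = (32/5)/(32/657) = 131.4000
bound on ‖Δx‖/‖x‖: κ·ε = 131.4000·1/463 = 0.2838
solve Ax = b  →  x = [19.8850 5.1488]
‖b‖ = 4.1231, ‖x‖ = 20.5408
δb = ε·‖b‖·d = [0.0085 0.0025]; solving A·Δx = δb gives ‖Δx‖ = 0.1828
dividing the unrounded norms, ‖Δx‖/‖x‖ = 0.0089
so the bound overstates the realised error by a factor of ≈ 31.8839 (computed from the unrounded values)


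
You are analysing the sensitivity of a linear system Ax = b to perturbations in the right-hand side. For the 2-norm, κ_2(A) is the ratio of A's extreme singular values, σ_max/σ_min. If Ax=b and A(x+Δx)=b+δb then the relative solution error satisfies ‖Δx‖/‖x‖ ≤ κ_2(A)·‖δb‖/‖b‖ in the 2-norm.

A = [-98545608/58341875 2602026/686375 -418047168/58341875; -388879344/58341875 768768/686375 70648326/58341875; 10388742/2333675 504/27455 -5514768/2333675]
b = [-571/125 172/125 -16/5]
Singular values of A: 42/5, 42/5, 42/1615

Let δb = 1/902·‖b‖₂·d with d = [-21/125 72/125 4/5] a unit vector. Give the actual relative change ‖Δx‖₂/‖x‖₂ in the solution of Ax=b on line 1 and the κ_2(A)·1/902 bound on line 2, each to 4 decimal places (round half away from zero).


0.0064
0.3581

σ_max = 42/5, σ_min = 42/1615
κ = σ_max/σ_min = (42/5)/(42/1615) = 323.0000
worst-case relative error ≤ 323.0000 × 1/902 = 0.3581
solve Ax = b  →  x = [-8.7378 -34.1527 -15.3716]
‖b‖₂ = 5.7446 and ‖x‖₂ = 38.4583
Δx = A⁻¹·δb where δb = 1/902·5.7446·d; ‖Δx‖ = 0.2449
dividing the unrounded norms, ‖Δx‖/‖x‖ = 0.0064
so the bound overstates the realised error by a factor of ≈ 56.2357 (computed from the unrounded values)


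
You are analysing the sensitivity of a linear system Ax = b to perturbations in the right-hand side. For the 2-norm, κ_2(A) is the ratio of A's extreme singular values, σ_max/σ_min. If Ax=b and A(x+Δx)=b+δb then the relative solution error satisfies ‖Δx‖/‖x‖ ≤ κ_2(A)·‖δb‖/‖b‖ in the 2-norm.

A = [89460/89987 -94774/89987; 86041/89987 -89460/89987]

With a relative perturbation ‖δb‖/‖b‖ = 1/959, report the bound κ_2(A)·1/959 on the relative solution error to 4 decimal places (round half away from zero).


0.2231

M = AᵀA = [18318841/9628609 -19233900/9628609; -19233900/9628609 20196436/9628609]. tr(M)=45797/11449, det(M)=4/11449
λ_max, λ_min = (45797/11449 ± √2097182025/131079601)/2 = 4, 1/11449
so κ_2 = √(4 / (1/11449)) = 214.0000
bound on ‖Δx‖/‖x‖: κ·ε = 214.0000·1/959 = 0.2231


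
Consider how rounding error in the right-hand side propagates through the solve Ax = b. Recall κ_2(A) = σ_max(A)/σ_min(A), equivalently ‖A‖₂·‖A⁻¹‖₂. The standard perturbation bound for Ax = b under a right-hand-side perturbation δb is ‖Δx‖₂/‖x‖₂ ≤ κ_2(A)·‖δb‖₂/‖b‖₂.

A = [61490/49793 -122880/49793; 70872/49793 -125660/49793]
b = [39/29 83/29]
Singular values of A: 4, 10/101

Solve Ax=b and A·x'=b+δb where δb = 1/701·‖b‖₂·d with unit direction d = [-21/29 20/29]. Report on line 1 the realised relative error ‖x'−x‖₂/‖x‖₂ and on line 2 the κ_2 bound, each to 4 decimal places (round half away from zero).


largest singular value 4, smallest 10/101
condition number: 4 ÷ (10/101) = 40.4000
bound on ‖Δx‖/‖x‖: κ·ε = 40.4000·1/701 = 0.0576
solve Ax = b  →  x = [9.2647 4.0912]
2-norm of b is 3.1623; of x, 10.1278
δb = ε·‖b‖·d = [-0.0033 0.0031]; solving A·Δx = δb gives ‖Δx‖ = 0.0456
dividing the unrounded norms, ‖Δx‖/‖x‖ = 0.0045
realised/bound (from unrounded values) ≈ 0.0781

0.0045
0.0576


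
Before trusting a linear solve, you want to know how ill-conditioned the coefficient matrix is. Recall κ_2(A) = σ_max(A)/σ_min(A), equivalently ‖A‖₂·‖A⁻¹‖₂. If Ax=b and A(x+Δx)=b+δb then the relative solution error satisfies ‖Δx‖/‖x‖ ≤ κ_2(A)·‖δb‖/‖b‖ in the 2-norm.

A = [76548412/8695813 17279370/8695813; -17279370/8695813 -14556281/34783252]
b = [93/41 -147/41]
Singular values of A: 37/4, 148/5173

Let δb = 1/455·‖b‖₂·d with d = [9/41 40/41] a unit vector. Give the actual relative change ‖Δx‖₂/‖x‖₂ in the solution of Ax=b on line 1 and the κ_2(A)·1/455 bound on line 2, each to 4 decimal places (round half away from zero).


largest singular value 37/4, smallest 148/5173
condition number: (37/4) ÷ (148/5173) = 323.3125
bound on ‖Δx‖/‖x‖: κ·ε = 323.3125·1/455 = 0.7106
solve Ax = b  →  x = [23.3340 -102.2294]
2-norm of b is 4.2426; of x, 104.8586
δb = ε·‖b‖·d = [0.0020 0.0091]; solving A·Δx = δb gives ‖Δx‖ = 0.3259
dividing the unrounded norms, ‖Δx‖/‖x‖ = 0.0031
so the bound overstates the realised error by a factor of ≈ 228.6176 (computed from the unrounded values)

0.0031
0.7106


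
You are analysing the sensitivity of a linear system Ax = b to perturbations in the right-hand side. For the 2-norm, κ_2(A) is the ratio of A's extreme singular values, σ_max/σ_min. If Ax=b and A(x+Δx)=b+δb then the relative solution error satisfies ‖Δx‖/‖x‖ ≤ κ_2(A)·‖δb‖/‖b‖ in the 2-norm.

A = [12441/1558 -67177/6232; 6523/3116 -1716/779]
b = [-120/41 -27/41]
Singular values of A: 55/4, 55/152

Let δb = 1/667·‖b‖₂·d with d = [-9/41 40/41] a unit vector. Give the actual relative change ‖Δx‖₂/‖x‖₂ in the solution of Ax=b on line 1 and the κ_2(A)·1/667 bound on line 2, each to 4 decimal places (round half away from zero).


largest singular value 55/4, smallest 55/152
κ_2(A) = (55/4) / (55/152) = 38.0000
κ_2(A)·‖δb‖/‖b‖ = 0.0570
solve Ax = b  →  x = [-0.1309 0.1745]
2-norm of b is 3.0000; of x, 0.2182
with δb = [-0.0010 0.0044], A·Δx = δb → ‖Δx‖ = 0.0124
relative error = 0.0570
realised/bound = 1 exactly: the bound is attained for this b and d

0.0570
0.0570


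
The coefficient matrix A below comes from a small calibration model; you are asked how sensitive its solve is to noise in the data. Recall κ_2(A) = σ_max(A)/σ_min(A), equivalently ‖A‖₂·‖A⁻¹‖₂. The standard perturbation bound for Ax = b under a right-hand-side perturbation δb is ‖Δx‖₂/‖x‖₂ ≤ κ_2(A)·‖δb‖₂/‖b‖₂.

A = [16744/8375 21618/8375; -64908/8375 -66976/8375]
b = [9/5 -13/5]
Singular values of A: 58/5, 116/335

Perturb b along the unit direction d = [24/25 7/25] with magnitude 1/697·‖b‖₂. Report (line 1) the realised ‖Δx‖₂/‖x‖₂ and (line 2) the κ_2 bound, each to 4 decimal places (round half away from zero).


0.0045
0.0481

from the listed singular values, σ₁ = 58/5, σ_n = 116/335
κ = σ_max/σ_min = (58/5)/(116/335) = 33.5000
perturbation bound = 33.5000·1/697 = 0.0481
solve Ax = b  →  x = [-1.9129 2.1790]
‖b‖ = 3.1623, ‖x‖ = 2.8995
with δb = [0.0044 0.0013], A·Δx = δb → ‖Δx‖ = 0.0131
relative error = 0.0045
realised/bound (from unrounded values) ≈ 0.0940


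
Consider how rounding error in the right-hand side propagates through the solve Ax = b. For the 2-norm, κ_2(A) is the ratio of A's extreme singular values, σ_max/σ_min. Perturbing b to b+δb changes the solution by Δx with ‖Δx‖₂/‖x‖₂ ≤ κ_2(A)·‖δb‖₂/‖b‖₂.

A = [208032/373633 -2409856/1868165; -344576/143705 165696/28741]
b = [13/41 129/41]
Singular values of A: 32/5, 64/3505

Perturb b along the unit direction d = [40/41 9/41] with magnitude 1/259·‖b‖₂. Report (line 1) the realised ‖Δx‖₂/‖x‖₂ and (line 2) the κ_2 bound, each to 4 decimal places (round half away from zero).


0.0122
1.3533

largest singular value 32/5, smallest 64/3505
κ = σ_max/σ_min = (32/5)/(64/3505) = 350.5000
worst-case relative error ≤ 350.5000 × 1/259 = 1.3533
solve Ax = b  →  x = [50.3726 21.4964]
‖b‖₂ = 3.1623 and ‖x‖₂ = 54.7676
re-solving with b+δb shifts x by Δx of norm 0.6687
dividing the unrounded norms, ‖Δx‖/‖x‖ = 0.0122
so the bound overstates the realised error by a factor of ≈ 110.8419 (computed from the unrounded values)


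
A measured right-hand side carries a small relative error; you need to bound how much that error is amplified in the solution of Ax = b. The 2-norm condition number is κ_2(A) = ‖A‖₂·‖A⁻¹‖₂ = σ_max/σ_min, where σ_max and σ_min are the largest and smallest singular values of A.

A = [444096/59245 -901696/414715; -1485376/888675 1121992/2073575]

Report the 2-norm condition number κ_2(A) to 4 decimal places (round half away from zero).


151.7250

AᵀA = [27710365696/469805625 -18857554432/1096213125; -18857554432/1096213125 12840724544/2557830625]; tr = 2357399104/36832761, det = 6553600/36832761
λ_max, λ_min = (2357399104/36832761 ± √5556364986810044416/1356652282883121)/2 = 64, 102400/36832761
so κ_2 = √(64 / (102400/36832761)) = 151.7250


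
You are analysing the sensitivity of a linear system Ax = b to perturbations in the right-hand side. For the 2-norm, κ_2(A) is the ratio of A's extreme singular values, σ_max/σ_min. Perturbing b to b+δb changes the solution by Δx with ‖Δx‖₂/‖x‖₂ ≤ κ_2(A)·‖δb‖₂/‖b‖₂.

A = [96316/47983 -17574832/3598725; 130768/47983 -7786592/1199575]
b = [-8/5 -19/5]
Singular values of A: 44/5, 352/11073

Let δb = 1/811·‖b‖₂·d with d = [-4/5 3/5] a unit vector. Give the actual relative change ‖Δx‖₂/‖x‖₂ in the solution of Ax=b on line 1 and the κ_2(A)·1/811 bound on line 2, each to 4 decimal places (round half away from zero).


largest singular value 44/5, smallest 352/11073
κ_2(A) = (44/5) / (352/11073) = 276.8250
perturbation bound = 276.8250·1/811 = 0.3413
solve Ax = b  →  x = [-29.2124 -11.6794]
‖b‖₂ = 4.1231 and ‖x‖₂ = 31.4607
re-solving with b+δb shifts x by Δx of norm 0.1599
relative error = 0.0051
realised/bound (from unrounded values) ≈ 0.0149

0.0051
0.3413


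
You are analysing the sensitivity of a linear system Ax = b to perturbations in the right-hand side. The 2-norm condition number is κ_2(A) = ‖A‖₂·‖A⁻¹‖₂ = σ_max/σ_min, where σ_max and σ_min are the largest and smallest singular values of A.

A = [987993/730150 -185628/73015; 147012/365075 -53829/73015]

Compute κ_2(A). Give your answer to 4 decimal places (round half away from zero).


343.6000

AᵀA = [1700128449/852990436 -796904730/213247609; -796904730/213247609 1494212625/213247609]; tr = 26563941/2951524, det = 2025/2951524
λ_max, λ_min = (26563941/2951524 ± √705619054107081/8711493922576)/2 = 9, 225/2951524
κ_2(A) = √(λ_max/λ_min) = √(9 / (225/2951524)) = 343.6000


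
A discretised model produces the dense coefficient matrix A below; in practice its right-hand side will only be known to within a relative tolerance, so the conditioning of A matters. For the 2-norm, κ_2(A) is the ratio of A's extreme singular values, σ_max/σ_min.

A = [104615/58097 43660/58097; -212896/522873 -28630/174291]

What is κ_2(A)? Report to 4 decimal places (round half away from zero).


392.4000

AᵀA = [554320561/162639009 76988380/54213003; 76988380/54213003 10693300/18071001]; tr = 3849469/962361, det = 100/962361
char-poly roots: 4 and 25/962361
σ_max=√4=2, σ_min=√(25/962361)=(5/981) → κ = 392.4000


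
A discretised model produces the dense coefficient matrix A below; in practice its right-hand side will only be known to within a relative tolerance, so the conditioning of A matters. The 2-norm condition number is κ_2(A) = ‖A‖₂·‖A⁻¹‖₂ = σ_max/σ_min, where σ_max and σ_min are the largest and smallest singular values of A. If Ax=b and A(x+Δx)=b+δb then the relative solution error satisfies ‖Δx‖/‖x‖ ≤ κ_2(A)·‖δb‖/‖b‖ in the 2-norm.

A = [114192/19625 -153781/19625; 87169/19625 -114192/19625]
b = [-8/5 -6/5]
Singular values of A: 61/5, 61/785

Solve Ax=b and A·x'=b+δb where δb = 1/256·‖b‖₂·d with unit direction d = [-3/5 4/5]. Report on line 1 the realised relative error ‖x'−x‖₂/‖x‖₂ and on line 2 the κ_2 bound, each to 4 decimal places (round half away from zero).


from the listed singular values, σ₁ = 61/5, σ_n = 61/785
condition number: (61/5) ÷ (61/785) = 157.0000
worst-case relative error ≤ 157.0000 × 1/256 = 0.6133
solve Ax = b  →  x = [-0.0984 0.1311]
‖b‖ = 2.0000, ‖x‖ = 0.1639
re-solving with b+δb shifts x by Δx of norm 0.1005
relative error = 0.6133
so the bound is sharp here: realised error equals the bound

0.6133
0.6133


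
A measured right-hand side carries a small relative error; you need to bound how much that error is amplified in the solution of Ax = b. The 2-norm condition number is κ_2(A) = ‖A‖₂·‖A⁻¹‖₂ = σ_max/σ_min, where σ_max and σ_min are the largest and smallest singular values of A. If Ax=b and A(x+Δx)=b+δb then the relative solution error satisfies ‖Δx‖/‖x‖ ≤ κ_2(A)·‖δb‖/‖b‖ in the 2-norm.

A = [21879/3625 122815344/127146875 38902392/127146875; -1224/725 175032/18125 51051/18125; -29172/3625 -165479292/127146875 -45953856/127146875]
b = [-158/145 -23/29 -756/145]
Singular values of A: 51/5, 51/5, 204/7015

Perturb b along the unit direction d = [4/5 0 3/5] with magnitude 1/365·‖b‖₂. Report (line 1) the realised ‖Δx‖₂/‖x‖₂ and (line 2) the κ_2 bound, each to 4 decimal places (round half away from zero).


0.0037
0.9610

from the listed singular values, σ₁ = 51/5, σ_n = 204/7015
κ_2(A) = (51/5) / (204/7015) = 350.7500
κ_2(A)·‖δb‖/‖b‖ = 0.9610
solve Ax = b  →  x = [0.3529 38.4949 -132.0525]
‖b‖ = 5.3852, ‖x‖ = 137.5495
re-solving with b+δb shifts x by Δx of norm 0.5073
relative error = 0.0037
realised/bound (from unrounded values) ≈ 0.0038


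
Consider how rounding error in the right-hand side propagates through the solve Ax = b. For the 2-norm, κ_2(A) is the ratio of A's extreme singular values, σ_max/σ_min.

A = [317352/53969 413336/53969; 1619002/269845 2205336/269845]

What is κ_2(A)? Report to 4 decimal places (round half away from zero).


M = AᵀA = [6110552644/86583025 8144790192/86583025; 8144790192/86583025 10861680256/86583025]. tr(M)=678889316/3463321, det(M)=15366400/3463321
solving λ² − 678889316/3463321·λ + 15366400/3463321 = 0 gives λ = 196, 78400/3463321
κ_2(A) = √(λ_max/λ_min) = √(196 / (78400/3463321)) = 93.0500

93.0500


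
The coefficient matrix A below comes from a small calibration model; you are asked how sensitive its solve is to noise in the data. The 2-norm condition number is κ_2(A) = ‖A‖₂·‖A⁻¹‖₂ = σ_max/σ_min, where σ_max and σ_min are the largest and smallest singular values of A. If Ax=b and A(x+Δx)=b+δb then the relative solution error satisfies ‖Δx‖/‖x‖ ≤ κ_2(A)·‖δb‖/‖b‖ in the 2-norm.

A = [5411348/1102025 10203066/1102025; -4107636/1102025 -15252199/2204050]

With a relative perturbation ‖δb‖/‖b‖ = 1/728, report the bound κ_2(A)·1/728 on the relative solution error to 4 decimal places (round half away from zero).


AᵀA = [6388285216/168091225 479100798/6723649; 479100798/6723649 89832497929/672364900]; tr = 115385638793/672364900, det = 1177999684/4202280625
eigenvalues of AᵀA: λ = (tr ± √(tr²−4·det))/2 = 17161/100, 274576/168091225
κ = σ_max/σ_min = (131/10)/(524/12965) = 324.1250
bound on ‖Δx‖/‖x‖: κ·ε = 324.1250·1/728 = 0.4452

0.4452


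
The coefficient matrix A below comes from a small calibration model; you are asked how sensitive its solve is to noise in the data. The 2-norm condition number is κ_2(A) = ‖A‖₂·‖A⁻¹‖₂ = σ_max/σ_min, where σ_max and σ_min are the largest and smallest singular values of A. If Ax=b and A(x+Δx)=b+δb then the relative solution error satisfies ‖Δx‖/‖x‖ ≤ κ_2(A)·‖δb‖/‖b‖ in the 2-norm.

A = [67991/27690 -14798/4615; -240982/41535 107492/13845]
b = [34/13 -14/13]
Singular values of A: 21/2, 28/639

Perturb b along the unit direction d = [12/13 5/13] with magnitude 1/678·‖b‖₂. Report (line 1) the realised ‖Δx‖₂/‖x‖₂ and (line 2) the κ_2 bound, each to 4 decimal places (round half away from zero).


0.0021
0.3534

from the listed singular values, σ₁ = 21/2, σ_n = 28/639
κ = σ_max/σ_min = (21/2)/(28/639) = 239.6250
worst-case relative error ≤ 239.6250 × 1/678 = 0.3534
solve Ax = b  →  x = [36.6286 27.2333]
‖b‖ = 2.8284, ‖x‖ = 45.6433
Δx = A⁻¹·δb where δb = 1/678·2.8284·d; ‖Δx‖ = 0.0952
realised ‖Δx‖/‖x‖ = 0.0021
realised/bound (from unrounded values) ≈ 0.0059


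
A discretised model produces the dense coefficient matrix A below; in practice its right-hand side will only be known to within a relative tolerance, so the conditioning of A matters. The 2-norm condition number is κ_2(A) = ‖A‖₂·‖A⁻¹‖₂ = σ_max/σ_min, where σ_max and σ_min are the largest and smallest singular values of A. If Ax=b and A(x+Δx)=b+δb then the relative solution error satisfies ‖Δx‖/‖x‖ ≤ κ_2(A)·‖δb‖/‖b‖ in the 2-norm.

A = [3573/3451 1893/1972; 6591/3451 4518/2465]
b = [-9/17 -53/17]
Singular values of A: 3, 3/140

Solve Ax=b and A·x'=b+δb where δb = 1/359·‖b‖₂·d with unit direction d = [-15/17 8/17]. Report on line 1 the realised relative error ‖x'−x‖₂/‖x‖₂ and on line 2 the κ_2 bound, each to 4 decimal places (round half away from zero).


0.0088
0.3900

σ_max = 3, σ_min = 3/140
κ_2(A) = 3 / (3/140) = 140.0000
perturbation bound = 140.0000·1/359 = 0.3900
solve Ax = b  →  x = [31.4598 -34.4828]
‖b‖ = 3.1623, ‖x‖ = 46.6774
δb = ε·‖b‖·d = [-0.0078 0.0041]; solving A·Δx = δb gives ‖Δx‖ = 0.4111
relative error = 0.0088
tightness: 0.0088 against a bound of 0.3900 (unrounded ratio ≈ 0.0226)


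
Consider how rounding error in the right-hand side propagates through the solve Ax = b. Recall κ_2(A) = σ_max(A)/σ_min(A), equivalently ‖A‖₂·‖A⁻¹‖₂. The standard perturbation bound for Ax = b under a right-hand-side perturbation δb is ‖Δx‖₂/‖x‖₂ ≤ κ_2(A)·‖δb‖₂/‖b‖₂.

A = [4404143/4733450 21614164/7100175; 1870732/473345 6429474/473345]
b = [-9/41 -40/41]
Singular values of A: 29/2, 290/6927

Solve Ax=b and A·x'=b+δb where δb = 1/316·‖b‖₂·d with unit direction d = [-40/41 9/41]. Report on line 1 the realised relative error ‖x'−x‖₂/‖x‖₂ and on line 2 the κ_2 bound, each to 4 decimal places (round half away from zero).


largest singular value 29/2, smallest 290/6927
κ = σ_max/σ_min = (29/2)/(290/6927) = 346.3500
κ_2(A)·‖δb‖/‖b‖ = 1.0960
solve Ax = b  →  x = [-0.0193 -0.0662]
‖b‖ = 1.0000, ‖x‖ = 0.0690
δb = ε·‖b‖·d = [-0.0031 0.0007]; solving A·Δx = δb gives ‖Δx‖ = 0.0756
realised ‖Δx‖/‖x‖ = 1.0960
tightness: 1.0960 against a bound of 1.0960; the bound is attained (ratio 1)

1.0960
1.0960


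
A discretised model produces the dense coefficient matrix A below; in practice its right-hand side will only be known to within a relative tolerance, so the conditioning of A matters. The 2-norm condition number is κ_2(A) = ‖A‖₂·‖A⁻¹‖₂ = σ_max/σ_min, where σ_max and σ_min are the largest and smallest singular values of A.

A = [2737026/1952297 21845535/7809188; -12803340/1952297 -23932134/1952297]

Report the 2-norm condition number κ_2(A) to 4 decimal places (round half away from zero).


form AᵀA = [101973126996/2267378689 382342888575/4534757378; 382342888575/4534757378 5735383702641/36278059024] with trace 25491189393/125529616 and determinant 10556001/7845601
eigenvalues of AᵀA: λ = (tr ± √(tr²−4·det))/2 = 3249/16, 51984/7845601
σ_max=√(3249/16)=(57/4), σ_min=√(51984/7845601)=(228/2801) → κ = 175.0625

175.0625


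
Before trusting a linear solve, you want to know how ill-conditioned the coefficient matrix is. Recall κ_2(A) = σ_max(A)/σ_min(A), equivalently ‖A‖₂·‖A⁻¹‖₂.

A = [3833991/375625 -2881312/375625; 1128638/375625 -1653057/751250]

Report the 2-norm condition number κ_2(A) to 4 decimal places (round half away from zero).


M = AᵀA = [25557297157/225750625 -19167641199/225750625; -19167641199/225750625 57504692497/903002500]. tr(M)=1277871049/7224020, det(M)=312900721/903002500
char-poly roots: 17689/100 and 17689/9030025
κ_2(A) = √(λ_max/λ_min) = √((17689/100) / (17689/9030025)) = 300.5000

300.5000


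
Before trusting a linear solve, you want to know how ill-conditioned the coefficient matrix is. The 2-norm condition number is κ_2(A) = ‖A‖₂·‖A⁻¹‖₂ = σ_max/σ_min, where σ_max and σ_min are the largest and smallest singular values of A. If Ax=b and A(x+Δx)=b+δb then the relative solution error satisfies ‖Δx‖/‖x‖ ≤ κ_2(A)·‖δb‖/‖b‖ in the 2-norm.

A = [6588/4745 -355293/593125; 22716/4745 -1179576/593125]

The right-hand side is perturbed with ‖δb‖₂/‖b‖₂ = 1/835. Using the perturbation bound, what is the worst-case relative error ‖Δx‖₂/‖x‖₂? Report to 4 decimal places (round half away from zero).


0.3278

form AᵀA = [22376736/900601 -1165436748/112575125; -1165436748/112575125 2428212249/562875625] with trace 97122321/3330625 and determinant 944784/83265625
solving λ² − 97122321/3330625·λ + 944784/83265625 = 0 gives λ = 729/25, 1296/3330625
so κ_2 = √((729/25) / (1296/3330625)) = 273.7500
bound on ‖Δx‖/‖x‖: κ·ε = 273.7500·1/835 = 0.3278


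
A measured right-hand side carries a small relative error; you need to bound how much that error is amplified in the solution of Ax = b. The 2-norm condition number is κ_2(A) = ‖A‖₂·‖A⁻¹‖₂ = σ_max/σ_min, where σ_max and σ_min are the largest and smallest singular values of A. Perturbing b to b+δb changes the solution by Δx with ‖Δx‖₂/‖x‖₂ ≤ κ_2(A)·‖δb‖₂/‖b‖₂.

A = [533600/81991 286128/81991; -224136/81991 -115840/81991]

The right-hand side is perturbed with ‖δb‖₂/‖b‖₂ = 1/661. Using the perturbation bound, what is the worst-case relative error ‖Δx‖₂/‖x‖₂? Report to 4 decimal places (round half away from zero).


0.2806

M = AᵀA = [1982046784/39778249 1057052160/39778249; 1057052160/39778249 563835136/39778249]. tr(M)=8809280/137641, det(M)=16384/137641
char-poly roots: 64 and 256/137641
so κ_2 = √(64 / (256/137641)) = 185.5000
perturbation bound = 185.5000·1/661 = 0.2806


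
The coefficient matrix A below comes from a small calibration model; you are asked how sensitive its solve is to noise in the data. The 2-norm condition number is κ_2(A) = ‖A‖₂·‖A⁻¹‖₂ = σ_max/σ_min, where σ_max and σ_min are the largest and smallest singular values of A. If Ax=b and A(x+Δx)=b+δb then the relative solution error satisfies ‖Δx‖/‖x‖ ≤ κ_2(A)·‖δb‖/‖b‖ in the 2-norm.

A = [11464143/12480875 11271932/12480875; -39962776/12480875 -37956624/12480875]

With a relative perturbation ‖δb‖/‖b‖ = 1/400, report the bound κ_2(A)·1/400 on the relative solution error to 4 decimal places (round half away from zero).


AᵀA = [2765520064561/249235585225 526744032948/49847117045; 526744032948/49847117045 2508418810384/249235585225]; tr = 1254206629/59271245, det = 71639296/7408905625
solving λ² − 1254206629/59271245·λ + 71639296/7408905625 = 0 gives λ = 529/25, 135424/296356225
κ = σ_max/σ_min = (23/5)/(368/17215) = 215.1875
worst-case relative error ≤ 215.1875 × 1/400 = 0.5380

0.5380


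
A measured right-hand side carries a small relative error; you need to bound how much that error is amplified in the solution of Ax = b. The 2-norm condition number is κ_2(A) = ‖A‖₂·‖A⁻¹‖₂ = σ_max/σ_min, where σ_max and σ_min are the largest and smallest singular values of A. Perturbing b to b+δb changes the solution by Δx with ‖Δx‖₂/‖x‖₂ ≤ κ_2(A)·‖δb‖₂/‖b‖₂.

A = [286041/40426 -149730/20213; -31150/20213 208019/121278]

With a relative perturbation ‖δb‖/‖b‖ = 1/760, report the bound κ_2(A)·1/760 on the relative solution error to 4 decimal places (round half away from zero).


AᵀA = [50982001/972196 -40144720/729147; -40144720/729147 505864681/8749764]; tr = 573545/5202, det = 2401/4624
eigenvalues of AᵀA: λ = (tr ± √(tr²−4·det))/2 = 441/4, 49/10404
so κ_2 = √((441/4) / (49/10404)) = 153.0000
perturbation bound = 153.0000·1/760 = 0.2013

0.2013


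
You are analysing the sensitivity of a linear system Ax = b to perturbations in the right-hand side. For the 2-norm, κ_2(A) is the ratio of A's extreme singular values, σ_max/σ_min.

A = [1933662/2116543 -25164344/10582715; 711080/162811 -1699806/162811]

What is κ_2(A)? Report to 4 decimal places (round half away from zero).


158.8400

form AᵀA = [53058491524/2664934129 -636531343488/13324670645; -636531343488/13324670645 7638731444356/66623353225] with trace 53048483624/394221025 and determinant 11316496/15768841
char-poly roots: 3364/25 and 84100/15768841
σ_max=√(3364/25)=(58/5), σ_min=√(84100/15768841)=(290/3971) → κ = 158.8400


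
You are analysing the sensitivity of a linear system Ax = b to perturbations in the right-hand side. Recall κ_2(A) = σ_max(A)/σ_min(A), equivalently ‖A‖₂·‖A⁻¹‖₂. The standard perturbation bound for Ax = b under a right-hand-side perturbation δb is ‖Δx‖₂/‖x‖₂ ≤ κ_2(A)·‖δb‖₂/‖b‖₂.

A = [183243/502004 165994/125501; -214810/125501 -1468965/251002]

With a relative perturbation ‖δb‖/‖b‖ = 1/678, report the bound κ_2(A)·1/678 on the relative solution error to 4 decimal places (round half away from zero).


AᵀA = [459173929/149915536 196762041/18739442; 196762041/18739442 1349241049/37478884]; tr = 5856138125/149915536, det = 9765625/599662144
eigenvalues of AᵀA: λ = (tr ± √(tr²−4·det))/2 = 625/16, 15625/37478884
so κ_2 = √((625/16) / (15625/37478884)) = 306.1000
worst-case relative error ≤ 306.1000 × 1/678 = 0.4515

0.4515


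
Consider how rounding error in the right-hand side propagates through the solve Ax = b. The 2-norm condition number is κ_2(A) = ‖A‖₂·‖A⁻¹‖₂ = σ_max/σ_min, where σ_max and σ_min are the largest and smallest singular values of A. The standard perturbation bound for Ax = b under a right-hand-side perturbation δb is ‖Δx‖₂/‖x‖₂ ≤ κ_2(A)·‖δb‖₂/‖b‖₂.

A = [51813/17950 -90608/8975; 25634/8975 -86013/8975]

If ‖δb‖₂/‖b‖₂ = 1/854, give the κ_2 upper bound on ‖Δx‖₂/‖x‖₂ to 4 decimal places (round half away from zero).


0.2102

M = AᵀA = [5312994793/322202500 -4552193394/80550625; -4552193394/80550625 15608045833/80550625]. tr(M)=108392285/515524, det(M)=707281/515524
solving λ² − 108392285/515524·λ + 707281/515524 = 0 gives λ = 841/4, 841/128881
κ_2(A) = √(λ_max/λ_min) = √((841/4) / (841/128881)) = 179.5000
κ_2(A)·‖δb‖/‖b‖ = 0.2102


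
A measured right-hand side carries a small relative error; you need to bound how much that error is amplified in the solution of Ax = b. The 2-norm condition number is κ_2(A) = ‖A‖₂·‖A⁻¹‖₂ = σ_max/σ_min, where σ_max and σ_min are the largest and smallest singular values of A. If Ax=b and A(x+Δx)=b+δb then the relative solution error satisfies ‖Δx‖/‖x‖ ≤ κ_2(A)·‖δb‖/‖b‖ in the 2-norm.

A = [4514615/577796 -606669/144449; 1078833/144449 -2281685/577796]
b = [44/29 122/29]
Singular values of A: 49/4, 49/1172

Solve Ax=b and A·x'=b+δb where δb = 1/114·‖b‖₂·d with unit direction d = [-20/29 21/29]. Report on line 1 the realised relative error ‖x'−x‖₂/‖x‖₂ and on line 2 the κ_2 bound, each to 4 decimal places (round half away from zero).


0.0196
2.5702

σ_max = 49/4, σ_min = 49/1172
κ_2(A) = (49/4) / (49/1172) = 293.0000
worst-case relative error ≤ 293.0000 × 1/114 = 2.5702
solve Ax = b  →  x = [22.7995 42.0552]
‖b‖ = 4.4721, ‖x‖ = 47.8378
δb = ε·‖b‖·d = [-0.0271 0.0284]; solving A·Δx = δb gives ‖Δx‖ = 0.9383
relative error = 0.0196
so the bound overstates the realised error by a factor of ≈ 131.0366 (computed from the unrounded values)


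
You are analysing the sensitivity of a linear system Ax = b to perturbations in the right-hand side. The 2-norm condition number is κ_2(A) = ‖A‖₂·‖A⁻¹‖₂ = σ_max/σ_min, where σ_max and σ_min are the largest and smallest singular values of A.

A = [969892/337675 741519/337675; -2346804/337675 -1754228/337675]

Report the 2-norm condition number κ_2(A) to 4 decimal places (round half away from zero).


259.7500

M = AᵀA = [7630981664/134940125 5723103708/134940125; 5723103708/134940125 4292504501/134940125]. tr(M)=2384697233/26988025, det(M)=78074896/674700625
eigenvalues of AᵀA: λ = (tr ± √(tr²−4·det))/2 = 2209/25, 35344/26988025
κ = σ_max/σ_min = (47/5)/(188/5195) = 259.7500


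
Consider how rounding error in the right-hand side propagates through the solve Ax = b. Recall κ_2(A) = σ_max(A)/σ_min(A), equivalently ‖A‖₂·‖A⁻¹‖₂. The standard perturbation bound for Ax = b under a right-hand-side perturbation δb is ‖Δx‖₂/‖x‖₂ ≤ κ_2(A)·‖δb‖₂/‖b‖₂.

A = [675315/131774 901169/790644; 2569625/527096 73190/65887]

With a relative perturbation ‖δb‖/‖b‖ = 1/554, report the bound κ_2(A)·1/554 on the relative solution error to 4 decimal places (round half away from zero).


M = AᵀA = [13899778228225/277830193216 390928501495/34728774152; 390928501495/34728774152 1583481324961/625117934736]. tr(M)=78186751549/1487490624, det(M)=442050625/23799849984
char-poly roots: 841/16 and 525625/1487490624
σ_max=√(841/16)=(29/4), σ_min=√(525625/1487490624)=(725/38568) → κ = 385.6800
κ_2(A)·‖δb‖/‖b‖ = 0.6962

0.6962


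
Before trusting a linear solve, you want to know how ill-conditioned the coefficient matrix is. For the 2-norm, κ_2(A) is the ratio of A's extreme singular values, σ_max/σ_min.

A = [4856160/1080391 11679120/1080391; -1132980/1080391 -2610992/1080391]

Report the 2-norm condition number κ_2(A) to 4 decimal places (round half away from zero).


304.0500

M = AᵀA = [14792346000/694375201 35499034560/694375201; 35499034560/694375201 85198764544/694375201]. tr(M)=591663376/4108729, det(M)=921600/4108729
solving λ² − 591663376/4108729·λ + 921600/4108729 = 0 gives λ = 144, 6400/4108729
κ_2(A) = √(λ_max/λ_min) = √(144 / (6400/4108729)) = 304.0500


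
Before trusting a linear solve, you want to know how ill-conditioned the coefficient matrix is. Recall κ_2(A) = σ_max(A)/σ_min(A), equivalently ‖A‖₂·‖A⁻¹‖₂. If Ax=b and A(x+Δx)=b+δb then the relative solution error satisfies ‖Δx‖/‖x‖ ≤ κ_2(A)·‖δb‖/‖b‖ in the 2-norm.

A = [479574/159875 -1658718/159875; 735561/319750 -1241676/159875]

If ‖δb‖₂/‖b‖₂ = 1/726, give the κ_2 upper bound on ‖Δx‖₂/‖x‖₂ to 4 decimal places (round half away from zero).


form AᵀA = [2337623793/163584100 -2003427594/40896025; -2003427594/40896025 6868967508/40896025] with trace 1192539753/6543364 and determinant 531441/1635841
char-poly roots: 729/4 and 2916/1635841
κ_2(A) = √(λ_max/λ_min) = √((729/4) / (2916/1635841)) = 319.7500
κ_2(A)·‖δb‖/‖b‖ = 0.4404

0.4404


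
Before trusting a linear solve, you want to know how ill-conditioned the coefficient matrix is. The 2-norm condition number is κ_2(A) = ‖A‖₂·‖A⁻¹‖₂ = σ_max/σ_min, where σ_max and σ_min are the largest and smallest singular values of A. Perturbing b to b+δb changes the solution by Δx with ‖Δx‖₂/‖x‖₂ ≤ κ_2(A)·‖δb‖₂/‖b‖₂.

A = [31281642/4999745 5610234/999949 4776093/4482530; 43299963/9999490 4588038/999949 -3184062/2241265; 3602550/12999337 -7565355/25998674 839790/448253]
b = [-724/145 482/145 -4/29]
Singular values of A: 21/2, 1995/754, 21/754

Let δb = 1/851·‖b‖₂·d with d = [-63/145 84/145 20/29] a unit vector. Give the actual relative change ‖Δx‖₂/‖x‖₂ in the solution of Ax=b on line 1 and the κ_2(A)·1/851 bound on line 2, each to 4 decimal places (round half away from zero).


σ_max = 21/2, σ_min = 21/754
condition number: (21/2) ÷ (21/754) = 377.0000
bound on ‖Δx‖/‖x‖: κ·ε = 377.0000·1/851 = 0.4430
solve Ax = b  →  x = [-96.9986 101.5724 30.0512]
‖b‖ = 6.0000, ‖x‖ = 143.6271
with δb = [-0.0031 0.0041 0.0049], A·Δx = δb → ‖Δx‖ = 0.2531
dividing the unrounded norms, ‖Δx‖/‖x‖ = 0.0018
realised/bound (from unrounded values) ≈ 0.0040

0.0018
0.4430


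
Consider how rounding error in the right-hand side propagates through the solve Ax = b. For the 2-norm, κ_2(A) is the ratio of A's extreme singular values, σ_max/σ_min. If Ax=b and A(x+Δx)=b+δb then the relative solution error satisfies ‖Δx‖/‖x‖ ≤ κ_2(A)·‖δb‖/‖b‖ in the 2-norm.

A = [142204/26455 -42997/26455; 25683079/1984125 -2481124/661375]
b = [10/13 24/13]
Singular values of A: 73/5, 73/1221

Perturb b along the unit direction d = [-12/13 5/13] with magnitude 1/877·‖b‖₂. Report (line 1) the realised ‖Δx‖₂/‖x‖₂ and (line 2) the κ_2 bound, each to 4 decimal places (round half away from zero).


0.2784
0.2784

σ_max = 73/5, σ_min = 73/1221
condition number: (73/5) ÷ (73/1221) = 244.2000
worst-case relative error ≤ 244.2000 × 1/877 = 0.2784
solve Ax = b  →  x = [0.1315 -0.0384]
2-norm of b is 2.0000; of x, 0.1370
Δx = A⁻¹·δb where δb = 1/877·2.0000·d; ‖Δx‖ = 0.0381
relative error = 0.2784
so the bound is sharp here: realised error equals the bound


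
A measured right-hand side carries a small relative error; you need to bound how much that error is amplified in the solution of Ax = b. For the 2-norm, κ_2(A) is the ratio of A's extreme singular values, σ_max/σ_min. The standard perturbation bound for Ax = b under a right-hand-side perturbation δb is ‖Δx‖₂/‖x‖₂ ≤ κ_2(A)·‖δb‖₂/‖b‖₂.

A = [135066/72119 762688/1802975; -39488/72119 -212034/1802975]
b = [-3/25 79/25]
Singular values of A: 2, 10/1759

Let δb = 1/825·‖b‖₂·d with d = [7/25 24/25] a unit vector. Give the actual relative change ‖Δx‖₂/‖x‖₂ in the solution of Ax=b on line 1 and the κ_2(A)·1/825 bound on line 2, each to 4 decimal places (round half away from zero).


0.0013
0.4264

σ_max = 2, σ_min = 10/1759
κ = σ_max/σ_min = 2/(10/1759) = 351.8000
perturbation bound = 351.8000·1/825 = 0.4264
solve Ax = b  →  x = [-116.3244 514.7195]
‖b‖₂ = 3.1623 and ‖x‖₂ = 527.7002
with δb = [0.0011 0.0037], A·Δx = δb → ‖Δx‖ = 0.6742
dividing the unrounded norms, ‖Δx‖/‖x‖ = 0.0013
realised/bound (from unrounded values) ≈ 0.0030


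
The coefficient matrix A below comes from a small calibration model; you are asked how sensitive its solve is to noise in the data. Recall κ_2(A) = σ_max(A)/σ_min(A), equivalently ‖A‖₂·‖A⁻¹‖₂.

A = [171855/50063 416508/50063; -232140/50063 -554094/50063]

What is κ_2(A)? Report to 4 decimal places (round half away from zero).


385.1000

form AᵀA = [6417163125/192792613 15400489500/192792613; 15400489500/192792613 36961467300/192792613] with trace 3336817725/14830201 and determinant 5062500/14830201
solving λ² − 3336817725/14830201·λ + 5062500/14830201 = 0 gives λ = 225, 22500/14830201
κ_2(A) = √(λ_max/λ_min) = √(225 / (22500/14830201)) = 385.1000


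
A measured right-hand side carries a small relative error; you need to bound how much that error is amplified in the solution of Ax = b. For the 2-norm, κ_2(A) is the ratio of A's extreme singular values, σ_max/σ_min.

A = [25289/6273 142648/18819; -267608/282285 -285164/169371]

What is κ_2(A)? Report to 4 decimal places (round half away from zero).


M = AᵀA = [813009769/47403225 914526712/28441935; 914526712/28441935 1028877520/17065161]. tr(M)=114321889/1476225, det(M)=234256/1476225
λ_max, λ_min = (114321889/1476225 ± √13068111046273921/2179240250625)/2 = 1936/25, 121/59049
so κ_2 = √((1936/25) / (121/59049)) = 194.4000

194.4000
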